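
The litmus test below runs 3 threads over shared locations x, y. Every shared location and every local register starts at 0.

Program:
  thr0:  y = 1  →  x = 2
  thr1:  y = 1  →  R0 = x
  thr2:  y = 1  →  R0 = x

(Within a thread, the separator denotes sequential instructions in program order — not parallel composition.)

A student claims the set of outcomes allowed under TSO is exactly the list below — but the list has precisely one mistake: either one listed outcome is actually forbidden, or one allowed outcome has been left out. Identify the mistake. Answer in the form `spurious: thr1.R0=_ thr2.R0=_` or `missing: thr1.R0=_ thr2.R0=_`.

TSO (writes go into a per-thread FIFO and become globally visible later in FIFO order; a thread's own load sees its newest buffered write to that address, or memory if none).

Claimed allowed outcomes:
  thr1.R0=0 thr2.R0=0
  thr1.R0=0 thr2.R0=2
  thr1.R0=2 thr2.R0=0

missing: thr1.R0=2 thr2.R0=2

outcome vector order: (thr1.R0,thr2.R0)
TSO (4): 0/0 0/2 2/0 2/2
TSO∖claimed = {2/2}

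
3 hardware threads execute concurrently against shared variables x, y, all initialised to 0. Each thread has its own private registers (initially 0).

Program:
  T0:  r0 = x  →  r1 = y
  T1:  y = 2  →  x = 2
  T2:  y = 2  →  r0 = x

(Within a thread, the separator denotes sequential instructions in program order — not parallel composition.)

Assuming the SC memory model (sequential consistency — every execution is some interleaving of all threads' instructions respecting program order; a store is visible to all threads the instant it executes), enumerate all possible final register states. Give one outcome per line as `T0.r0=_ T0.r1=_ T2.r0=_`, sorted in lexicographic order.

T0.r0=0 T0.r1=0 T2.r0=0
T0.r0=0 T0.r1=0 T2.r0=2
T0.r0=0 T0.r1=2 T2.r0=0
T0.r0=0 T0.r1=2 T2.r0=2
T0.r0=2 T0.r1=2 T2.r0=0
T0.r0=2 T0.r1=2 T2.r0=2

outcome vector order: (T0.r0,T0.r1,T2.r0)
|SC outcomes| = 6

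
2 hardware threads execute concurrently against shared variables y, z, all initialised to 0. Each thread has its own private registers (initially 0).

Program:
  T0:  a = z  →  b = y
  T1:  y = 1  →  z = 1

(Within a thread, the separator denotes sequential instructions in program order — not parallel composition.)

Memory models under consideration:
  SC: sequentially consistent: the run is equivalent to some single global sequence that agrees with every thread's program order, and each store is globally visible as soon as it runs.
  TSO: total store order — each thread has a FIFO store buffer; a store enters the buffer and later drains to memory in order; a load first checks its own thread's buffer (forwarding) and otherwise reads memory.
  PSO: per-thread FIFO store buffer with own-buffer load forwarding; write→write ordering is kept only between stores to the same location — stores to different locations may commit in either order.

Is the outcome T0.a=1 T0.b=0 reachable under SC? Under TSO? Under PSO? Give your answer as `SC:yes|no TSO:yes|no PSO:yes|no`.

SC:no TSO:no PSO:yes

outcome vector order: (T0.a,T0.b)
under SC → (0,0), (0,1), (1,1)
under TSO → (0,0), (0,1), (1,1)
under PSO → (0,0), (0,1), (1,0), (1,1)
target (1,0) ∈ {PSO}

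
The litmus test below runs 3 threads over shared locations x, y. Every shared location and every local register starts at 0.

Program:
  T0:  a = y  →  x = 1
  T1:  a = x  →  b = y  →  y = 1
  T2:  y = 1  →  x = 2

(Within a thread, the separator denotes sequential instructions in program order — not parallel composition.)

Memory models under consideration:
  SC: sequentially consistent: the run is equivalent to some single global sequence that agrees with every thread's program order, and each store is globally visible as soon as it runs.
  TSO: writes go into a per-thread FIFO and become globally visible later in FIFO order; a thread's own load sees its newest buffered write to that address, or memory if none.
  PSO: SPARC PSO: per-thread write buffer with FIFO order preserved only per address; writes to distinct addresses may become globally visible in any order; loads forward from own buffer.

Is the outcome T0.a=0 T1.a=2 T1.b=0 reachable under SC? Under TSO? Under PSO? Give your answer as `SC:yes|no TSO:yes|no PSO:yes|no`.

outcome vector order: (T0.a,T1.a,T1.b)
under SC → 000, 001, 010, 011, 021, 100, 101, 111, 121
under TSO → 000, 001, 010, 011, 021, 100, 101, 111, 121
under PSO → 000, 001, 010, 011, 020, 021, 100, 101, 111, 120, 121
target 020 ∈ {PSO}

SC:no TSO:no PSO:yes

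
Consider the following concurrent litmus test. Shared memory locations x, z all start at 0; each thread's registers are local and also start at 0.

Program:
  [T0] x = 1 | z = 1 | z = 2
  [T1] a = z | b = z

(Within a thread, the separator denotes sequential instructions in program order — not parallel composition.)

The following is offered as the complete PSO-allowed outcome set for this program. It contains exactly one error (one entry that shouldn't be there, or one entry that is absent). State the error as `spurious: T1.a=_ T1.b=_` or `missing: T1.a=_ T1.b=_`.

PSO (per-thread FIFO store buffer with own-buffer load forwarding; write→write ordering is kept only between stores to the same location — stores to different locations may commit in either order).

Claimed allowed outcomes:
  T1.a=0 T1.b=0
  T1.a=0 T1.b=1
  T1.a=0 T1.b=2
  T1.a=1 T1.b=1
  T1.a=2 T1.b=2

missing: T1.a=1 T1.b=2

outcome vector order: (T1.a,T1.b)
PSO (6): <0 0>, <0 1>, <0 2>, <1 1>, <1 2>, <2 2>
PSO∖claimed = {<1 2>}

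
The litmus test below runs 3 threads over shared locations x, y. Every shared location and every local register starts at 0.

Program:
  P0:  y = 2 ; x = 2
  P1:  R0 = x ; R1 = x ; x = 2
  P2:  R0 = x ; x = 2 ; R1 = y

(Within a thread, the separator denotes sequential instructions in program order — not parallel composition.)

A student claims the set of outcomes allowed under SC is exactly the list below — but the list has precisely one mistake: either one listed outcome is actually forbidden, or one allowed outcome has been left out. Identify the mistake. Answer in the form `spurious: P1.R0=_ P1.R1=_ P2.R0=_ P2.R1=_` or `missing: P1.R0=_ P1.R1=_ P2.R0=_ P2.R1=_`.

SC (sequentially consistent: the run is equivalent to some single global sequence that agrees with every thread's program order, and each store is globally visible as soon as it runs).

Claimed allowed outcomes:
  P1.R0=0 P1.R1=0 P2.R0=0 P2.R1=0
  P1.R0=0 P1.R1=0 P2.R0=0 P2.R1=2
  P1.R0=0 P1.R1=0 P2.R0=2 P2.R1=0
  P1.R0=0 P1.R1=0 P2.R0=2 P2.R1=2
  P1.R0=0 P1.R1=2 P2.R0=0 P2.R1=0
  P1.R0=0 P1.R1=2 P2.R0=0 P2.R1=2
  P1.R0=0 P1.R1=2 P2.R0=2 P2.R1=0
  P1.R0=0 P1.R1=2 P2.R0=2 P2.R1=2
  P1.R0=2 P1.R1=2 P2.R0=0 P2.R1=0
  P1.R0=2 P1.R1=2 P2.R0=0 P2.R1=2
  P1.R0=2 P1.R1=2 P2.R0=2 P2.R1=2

spurious: P1.R0=0 P1.R1=2 P2.R0=2 P2.R1=0

outcome vector order: (P1.R0,P1.R1,P2.R0,P2.R1)
SC: 10 outcomes — {0000; 0002; 0020; 0022; 0200; 0202; 0222; 2200; 2202; 2222}
claimed∖SC = {0220}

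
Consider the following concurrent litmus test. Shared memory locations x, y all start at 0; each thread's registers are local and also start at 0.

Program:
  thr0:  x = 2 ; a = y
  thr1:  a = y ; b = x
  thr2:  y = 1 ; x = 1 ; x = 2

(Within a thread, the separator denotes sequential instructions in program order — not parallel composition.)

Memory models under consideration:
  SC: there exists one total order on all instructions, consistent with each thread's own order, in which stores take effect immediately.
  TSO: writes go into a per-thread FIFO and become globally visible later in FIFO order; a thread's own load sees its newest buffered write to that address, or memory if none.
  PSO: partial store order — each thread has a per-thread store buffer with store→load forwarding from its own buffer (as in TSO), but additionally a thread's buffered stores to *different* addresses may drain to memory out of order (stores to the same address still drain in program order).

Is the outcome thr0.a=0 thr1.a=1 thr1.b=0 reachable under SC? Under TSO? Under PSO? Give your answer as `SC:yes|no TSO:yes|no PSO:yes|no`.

SC:no TSO:yes PSO:yes

outcome vector order: (thr0.a,thr1.a,thr1.b)
[SC] allowed = {0/0/0; 0/0/1; 0/0/2; 0/1/1; 0/1/2; 1/0/0; 1/0/1; 1/0/2; 1/1/0; 1/1/1; 1/1/2}
[TSO] allowed = {0/0/0; 0/0/1; 0/0/2; 0/1/0; 0/1/1; 0/1/2; 1/0/0; 1/0/1; 1/0/2; 1/1/0; 1/1/1; 1/1/2}
[PSO] allowed = {0/0/0; 0/0/1; 0/0/2; 0/1/0; 0/1/1; 0/1/2; 1/0/0; 1/0/1; 1/0/2; 1/1/0; 1/1/1; 1/1/2}
target 0/1/0 ∈ {TSO,PSO}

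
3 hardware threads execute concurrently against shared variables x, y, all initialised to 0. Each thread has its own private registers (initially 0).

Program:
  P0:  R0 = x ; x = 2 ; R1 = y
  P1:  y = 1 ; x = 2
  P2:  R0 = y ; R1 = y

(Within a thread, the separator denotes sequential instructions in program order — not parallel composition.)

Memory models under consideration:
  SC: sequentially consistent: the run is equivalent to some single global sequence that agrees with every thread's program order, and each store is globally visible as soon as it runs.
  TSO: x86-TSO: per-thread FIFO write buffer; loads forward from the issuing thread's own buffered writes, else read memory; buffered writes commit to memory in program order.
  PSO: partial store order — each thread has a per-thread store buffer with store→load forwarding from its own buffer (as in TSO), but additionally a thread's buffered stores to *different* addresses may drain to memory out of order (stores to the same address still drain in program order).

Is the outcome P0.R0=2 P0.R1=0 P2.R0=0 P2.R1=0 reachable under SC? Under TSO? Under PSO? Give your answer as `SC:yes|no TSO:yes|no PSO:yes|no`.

SC:no TSO:no PSO:yes

outcome vector order: (P0.R0,P0.R1,P2.R0,P2.R1)
under SC → <0 0 0 0>, <0 0 0 1>, <0 0 1 1>, <0 1 0 0>, <0 1 0 1>, <0 1 1 1>, <2 1 0 0>, <2 1 0 1>, <2 1 1 1>
under TSO → <0 0 0 0>, <0 0 0 1>, <0 0 1 1>, <0 1 0 0>, <0 1 0 1>, <0 1 1 1>, <2 1 0 0>, <2 1 0 1>, <2 1 1 1>
under PSO → <0 0 0 0>, <0 0 0 1>, <0 0 1 1>, <0 1 0 0>, <0 1 0 1>, <0 1 1 1>, <2 0 0 0>, <2 0 0 1>, <2 0 1 1>, <2 1 0 0>, <2 1 0 1>, <2 1 1 1>
target <2 0 0 0> ∈ {PSO}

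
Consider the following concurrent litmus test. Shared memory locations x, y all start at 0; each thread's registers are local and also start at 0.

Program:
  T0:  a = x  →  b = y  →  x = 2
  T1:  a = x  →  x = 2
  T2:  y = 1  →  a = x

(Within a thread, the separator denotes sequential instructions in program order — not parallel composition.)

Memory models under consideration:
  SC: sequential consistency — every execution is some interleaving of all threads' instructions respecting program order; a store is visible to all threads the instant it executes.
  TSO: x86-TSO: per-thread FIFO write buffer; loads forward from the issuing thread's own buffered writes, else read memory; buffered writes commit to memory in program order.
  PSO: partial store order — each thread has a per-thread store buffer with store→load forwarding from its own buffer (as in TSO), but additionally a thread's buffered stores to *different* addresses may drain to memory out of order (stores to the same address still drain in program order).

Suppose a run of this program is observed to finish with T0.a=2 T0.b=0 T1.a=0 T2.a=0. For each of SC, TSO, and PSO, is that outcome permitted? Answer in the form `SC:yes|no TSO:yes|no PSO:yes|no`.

outcome vector order: (T0.a,T0.b,T1.a,T2.a)
SC (11): 0/0/0/0; 0/0/0/2; 0/0/2/0; 0/0/2/2; 0/1/0/0; 0/1/0/2; 0/1/2/0; 0/1/2/2; 2/0/0/2; 2/1/0/0; 2/1/0/2
TSO (12): 0/0/0/0; 0/0/0/2; 0/0/2/0; 0/0/2/2; 0/1/0/0; 0/1/0/2; 0/1/2/0; 0/1/2/2; 2/0/0/0; 2/0/0/2; 2/1/0/0; 2/1/0/2
PSO (12): 0/0/0/0; 0/0/0/2; 0/0/2/0; 0/0/2/2; 0/1/0/0; 0/1/0/2; 0/1/2/0; 0/1/2/2; 2/0/0/0; 2/0/0/2; 2/1/0/0; 2/1/0/2
target 2/0/0/0 ∈ {TSO,PSO}

SC:no TSO:yes PSO:yes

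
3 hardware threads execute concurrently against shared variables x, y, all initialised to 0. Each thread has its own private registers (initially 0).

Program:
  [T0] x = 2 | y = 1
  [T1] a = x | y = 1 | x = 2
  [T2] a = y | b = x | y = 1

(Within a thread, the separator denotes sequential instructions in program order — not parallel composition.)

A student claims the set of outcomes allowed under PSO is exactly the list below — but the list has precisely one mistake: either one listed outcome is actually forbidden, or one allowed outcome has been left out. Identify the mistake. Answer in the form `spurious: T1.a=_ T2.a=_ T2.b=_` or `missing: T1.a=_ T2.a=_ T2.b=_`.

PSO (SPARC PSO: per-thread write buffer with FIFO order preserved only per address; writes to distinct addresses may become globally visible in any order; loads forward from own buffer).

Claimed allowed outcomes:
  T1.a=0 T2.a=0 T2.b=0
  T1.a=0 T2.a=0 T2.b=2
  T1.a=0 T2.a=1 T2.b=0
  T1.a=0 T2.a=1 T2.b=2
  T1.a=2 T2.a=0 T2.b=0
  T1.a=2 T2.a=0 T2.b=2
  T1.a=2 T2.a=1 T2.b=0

missing: T1.a=2 T2.a=1 T2.b=2

outcome vector order: (T1.a,T2.a,T2.b)
[PSO] allowed = {000; 002; 010; 012; 200; 202; 210; 212}
PSO∖claimed = {212}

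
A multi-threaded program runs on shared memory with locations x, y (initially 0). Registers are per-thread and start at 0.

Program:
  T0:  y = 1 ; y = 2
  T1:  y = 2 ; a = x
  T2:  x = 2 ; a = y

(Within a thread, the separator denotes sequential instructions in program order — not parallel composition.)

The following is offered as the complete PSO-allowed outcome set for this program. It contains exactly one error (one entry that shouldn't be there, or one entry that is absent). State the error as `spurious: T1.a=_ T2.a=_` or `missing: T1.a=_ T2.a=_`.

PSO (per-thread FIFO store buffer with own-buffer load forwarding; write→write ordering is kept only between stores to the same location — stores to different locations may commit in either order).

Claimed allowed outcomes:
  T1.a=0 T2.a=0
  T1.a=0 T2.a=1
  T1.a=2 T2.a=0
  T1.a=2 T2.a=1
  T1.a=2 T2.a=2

outcome vector order: (T1.a,T2.a)
PSO (6): (0,0); (0,1); (0,2); (2,0); (2,1); (2,2)
PSO∖claimed = {(0,2)}

missing: T1.a=0 T2.a=2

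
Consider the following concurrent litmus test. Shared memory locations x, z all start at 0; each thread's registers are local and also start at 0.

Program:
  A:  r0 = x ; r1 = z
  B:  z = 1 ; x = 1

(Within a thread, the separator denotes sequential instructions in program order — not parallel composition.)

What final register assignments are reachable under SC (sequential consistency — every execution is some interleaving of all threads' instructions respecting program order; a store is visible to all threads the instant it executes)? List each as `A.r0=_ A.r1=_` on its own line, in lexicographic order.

A.r0=0 A.r1=0
A.r0=0 A.r1=1
A.r0=1 A.r1=1

outcome vector order: (A.r0,A.r1)
|SC outcomes| = 3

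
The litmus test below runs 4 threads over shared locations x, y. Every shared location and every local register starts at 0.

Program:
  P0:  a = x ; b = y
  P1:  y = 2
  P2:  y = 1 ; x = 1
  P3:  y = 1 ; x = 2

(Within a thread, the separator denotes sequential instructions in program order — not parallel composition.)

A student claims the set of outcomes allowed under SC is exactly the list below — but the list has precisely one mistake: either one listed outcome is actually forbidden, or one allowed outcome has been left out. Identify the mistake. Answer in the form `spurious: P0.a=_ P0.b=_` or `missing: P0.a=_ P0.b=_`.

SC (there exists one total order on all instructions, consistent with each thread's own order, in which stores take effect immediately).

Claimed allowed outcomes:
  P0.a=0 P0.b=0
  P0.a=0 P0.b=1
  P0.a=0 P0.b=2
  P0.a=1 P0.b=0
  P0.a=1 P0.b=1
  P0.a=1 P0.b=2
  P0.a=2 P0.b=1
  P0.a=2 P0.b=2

spurious: P0.a=1 P0.b=0

outcome vector order: (P0.a,P0.b)
under SC → 0/0, 0/1, 0/2, 1/1, 1/2, 2/1, 2/2
claimed∖SC = {1/0}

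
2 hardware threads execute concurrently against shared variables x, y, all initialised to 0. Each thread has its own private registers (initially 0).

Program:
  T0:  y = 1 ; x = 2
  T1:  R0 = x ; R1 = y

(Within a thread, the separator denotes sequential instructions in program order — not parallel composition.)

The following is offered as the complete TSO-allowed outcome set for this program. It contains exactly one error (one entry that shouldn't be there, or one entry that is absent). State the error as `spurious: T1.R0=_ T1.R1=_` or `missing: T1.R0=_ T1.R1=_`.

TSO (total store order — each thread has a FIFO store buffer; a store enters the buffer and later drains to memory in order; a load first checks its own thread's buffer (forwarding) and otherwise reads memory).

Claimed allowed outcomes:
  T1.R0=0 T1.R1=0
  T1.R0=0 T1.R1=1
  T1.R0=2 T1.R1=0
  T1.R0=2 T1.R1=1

outcome vector order: (T1.R0,T1.R1)
TSO (3): 0/0 0/1 2/1
claimed∖TSO = {2/0}

spurious: T1.R0=2 T1.R1=0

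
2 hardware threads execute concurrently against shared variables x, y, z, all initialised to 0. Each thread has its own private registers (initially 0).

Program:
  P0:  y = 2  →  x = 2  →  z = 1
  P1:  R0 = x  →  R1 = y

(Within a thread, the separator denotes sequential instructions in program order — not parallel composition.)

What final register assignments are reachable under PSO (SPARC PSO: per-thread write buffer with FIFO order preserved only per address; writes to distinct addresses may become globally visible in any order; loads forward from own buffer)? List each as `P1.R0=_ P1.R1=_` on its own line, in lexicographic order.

outcome vector order: (P1.R0,P1.R1)
|PSO outcomes| = 4

P1.R0=0 P1.R1=0
P1.R0=0 P1.R1=2
P1.R0=2 P1.R1=0
P1.R0=2 P1.R1=2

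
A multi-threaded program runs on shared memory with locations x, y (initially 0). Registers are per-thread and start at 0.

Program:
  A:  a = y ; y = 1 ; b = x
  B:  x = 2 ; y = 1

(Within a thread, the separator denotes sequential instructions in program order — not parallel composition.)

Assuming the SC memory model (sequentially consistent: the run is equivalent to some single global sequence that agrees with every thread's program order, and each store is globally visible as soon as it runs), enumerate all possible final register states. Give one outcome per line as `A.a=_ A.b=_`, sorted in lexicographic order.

outcome vector order: (A.a,A.b)
|SC outcomes| = 3

A.a=0 A.b=0
A.a=0 A.b=2
A.a=1 A.b=2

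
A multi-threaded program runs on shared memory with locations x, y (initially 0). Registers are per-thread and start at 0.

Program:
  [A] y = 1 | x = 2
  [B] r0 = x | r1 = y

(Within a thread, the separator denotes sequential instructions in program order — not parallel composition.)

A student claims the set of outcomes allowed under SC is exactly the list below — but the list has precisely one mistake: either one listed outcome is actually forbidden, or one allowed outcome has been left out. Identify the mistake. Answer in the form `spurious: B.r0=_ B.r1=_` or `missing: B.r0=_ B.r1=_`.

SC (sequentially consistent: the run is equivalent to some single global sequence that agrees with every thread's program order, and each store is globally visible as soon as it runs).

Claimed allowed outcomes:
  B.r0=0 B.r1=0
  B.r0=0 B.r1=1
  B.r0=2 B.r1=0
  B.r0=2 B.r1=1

spurious: B.r0=2 B.r1=0

outcome vector order: (B.r0,B.r1)
under SC → <0 0>, <0 1>, <2 1>
claimed∖SC = {<2 0>}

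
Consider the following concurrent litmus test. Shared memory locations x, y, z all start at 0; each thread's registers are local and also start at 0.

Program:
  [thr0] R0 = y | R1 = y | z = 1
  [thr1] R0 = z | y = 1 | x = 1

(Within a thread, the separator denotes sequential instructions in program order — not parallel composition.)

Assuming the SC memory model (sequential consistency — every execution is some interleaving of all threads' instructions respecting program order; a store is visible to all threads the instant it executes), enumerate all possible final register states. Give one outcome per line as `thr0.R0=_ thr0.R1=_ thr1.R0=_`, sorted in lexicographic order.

outcome vector order: (thr0.R0,thr0.R1,thr1.R0)
|SC outcomes| = 4

thr0.R0=0 thr0.R1=0 thr1.R0=0
thr0.R0=0 thr0.R1=0 thr1.R0=1
thr0.R0=0 thr0.R1=1 thr1.R0=0
thr0.R0=1 thr0.R1=1 thr1.R0=0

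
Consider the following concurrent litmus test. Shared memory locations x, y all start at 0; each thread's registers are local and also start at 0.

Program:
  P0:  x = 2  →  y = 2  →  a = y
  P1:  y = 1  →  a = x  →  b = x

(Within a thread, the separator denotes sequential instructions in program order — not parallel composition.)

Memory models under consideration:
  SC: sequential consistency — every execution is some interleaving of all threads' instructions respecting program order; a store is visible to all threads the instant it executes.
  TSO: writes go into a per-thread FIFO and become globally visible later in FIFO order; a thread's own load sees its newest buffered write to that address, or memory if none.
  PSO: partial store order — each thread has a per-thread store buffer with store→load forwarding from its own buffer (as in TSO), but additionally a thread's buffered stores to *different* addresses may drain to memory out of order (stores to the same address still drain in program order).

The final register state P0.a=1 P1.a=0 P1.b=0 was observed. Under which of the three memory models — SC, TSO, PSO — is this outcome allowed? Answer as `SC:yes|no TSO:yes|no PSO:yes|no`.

SC:no TSO:yes PSO:yes

outcome vector order: (P0.a,P1.a,P1.b)
under SC → (1,2,2); (2,0,0); (2,0,2); (2,2,2)
under TSO → (1,0,0); (1,0,2); (1,2,2); (2,0,0); (2,0,2); (2,2,2)
under PSO → (1,0,0); (1,0,2); (1,2,2); (2,0,0); (2,0,2); (2,2,2)
target (1,0,0) ∈ {TSO,PSO}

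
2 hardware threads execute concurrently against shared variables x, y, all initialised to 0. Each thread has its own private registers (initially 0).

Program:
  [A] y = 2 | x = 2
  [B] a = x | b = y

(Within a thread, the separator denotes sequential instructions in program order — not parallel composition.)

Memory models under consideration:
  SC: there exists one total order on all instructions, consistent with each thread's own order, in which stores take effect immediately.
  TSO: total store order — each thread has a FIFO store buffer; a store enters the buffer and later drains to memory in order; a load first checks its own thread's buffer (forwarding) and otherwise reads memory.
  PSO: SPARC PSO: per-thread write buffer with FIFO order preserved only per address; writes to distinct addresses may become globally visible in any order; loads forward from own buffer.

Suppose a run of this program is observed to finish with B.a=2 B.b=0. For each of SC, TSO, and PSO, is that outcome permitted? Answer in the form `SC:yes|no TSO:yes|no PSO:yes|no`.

outcome vector order: (B.a,B.b)
SC: 3 outcomes — {(0,0); (0,2); (2,2)}
TSO: 3 outcomes — {(0,0); (0,2); (2,2)}
PSO: 4 outcomes — {(0,0); (0,2); (2,0); (2,2)}
target (2,0) ∈ {PSO}

SC:no TSO:no PSO:yes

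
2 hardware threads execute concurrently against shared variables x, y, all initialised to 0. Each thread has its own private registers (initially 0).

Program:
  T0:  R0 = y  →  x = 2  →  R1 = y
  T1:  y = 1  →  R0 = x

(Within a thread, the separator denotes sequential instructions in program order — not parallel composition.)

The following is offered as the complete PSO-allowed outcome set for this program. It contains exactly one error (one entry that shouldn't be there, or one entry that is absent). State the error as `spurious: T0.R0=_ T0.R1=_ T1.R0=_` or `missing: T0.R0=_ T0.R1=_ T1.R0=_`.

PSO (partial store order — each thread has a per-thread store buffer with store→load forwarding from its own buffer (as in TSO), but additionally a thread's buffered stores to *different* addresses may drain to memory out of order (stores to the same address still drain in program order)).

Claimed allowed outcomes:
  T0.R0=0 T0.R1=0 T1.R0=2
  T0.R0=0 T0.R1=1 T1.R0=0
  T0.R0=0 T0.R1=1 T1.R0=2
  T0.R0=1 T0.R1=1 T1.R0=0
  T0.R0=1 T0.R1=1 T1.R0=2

outcome vector order: (T0.R0,T0.R1,T1.R0)
PSO (6): (0,0,0), (0,0,2), (0,1,0), (0,1,2), (1,1,0), (1,1,2)
PSO∖claimed = {(0,0,0)}

missing: T0.R0=0 T0.R1=0 T1.R0=0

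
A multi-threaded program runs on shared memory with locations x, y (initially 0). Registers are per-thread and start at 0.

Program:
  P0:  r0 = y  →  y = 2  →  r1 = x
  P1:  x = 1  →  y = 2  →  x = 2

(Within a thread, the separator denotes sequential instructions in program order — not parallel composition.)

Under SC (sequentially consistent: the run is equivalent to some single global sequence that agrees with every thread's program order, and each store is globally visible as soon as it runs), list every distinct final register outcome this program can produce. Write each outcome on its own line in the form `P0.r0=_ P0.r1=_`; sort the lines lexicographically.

outcome vector order: (P0.r0,P0.r1)
|SC outcomes| = 5

P0.r0=0 P0.r1=0
P0.r0=0 P0.r1=1
P0.r0=0 P0.r1=2
P0.r0=2 P0.r1=1
P0.r0=2 P0.r1=2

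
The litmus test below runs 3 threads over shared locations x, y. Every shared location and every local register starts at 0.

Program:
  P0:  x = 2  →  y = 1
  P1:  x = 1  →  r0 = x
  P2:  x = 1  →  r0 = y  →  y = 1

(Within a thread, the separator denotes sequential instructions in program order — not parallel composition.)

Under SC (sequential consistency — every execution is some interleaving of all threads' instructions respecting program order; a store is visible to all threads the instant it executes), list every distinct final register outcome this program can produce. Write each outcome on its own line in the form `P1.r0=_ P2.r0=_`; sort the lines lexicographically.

outcome vector order: (P1.r0,P2.r0)
|SC outcomes| = 4

P1.r0=1 P2.r0=0
P1.r0=1 P2.r0=1
P1.r0=2 P2.r0=0
P1.r0=2 P2.r0=1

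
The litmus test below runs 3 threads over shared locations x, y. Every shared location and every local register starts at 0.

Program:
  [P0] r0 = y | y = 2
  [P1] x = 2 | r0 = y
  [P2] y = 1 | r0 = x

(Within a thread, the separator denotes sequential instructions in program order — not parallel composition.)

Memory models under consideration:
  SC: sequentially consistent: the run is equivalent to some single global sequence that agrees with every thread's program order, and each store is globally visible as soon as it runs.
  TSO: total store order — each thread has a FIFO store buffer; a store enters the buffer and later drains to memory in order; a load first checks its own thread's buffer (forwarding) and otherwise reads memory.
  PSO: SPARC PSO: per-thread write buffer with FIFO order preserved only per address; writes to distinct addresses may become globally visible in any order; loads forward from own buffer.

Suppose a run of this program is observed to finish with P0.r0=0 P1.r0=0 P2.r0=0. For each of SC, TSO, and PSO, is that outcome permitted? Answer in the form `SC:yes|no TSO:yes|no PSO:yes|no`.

outcome vector order: (P0.r0,P1.r0,P2.r0)
SC (10): 002; 010; 012; 020; 022; 102; 110; 112; 120; 122
TSO (12): 000; 002; 010; 012; 020; 022; 100; 102; 110; 112; 120; 122
PSO (12): 000; 002; 010; 012; 020; 022; 100; 102; 110; 112; 120; 122
target 000 ∈ {TSO,PSO}

SC:no TSO:yes PSO:yes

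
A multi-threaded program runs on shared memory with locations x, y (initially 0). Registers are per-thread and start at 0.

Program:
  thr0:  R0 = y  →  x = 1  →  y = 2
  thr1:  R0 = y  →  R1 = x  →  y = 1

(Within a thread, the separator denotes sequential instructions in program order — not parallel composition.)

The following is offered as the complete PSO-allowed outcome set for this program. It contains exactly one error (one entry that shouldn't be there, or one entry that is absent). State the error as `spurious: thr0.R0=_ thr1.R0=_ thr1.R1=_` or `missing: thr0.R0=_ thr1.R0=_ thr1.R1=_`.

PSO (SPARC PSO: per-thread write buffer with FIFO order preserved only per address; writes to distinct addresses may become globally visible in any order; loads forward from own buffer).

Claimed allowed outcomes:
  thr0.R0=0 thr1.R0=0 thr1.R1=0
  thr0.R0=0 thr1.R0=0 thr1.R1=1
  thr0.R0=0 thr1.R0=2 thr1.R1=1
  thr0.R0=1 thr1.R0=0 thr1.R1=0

missing: thr0.R0=0 thr1.R0=2 thr1.R1=0

outcome vector order: (thr0.R0,thr1.R0,thr1.R1)
[PSO] allowed = {0/0/0 0/0/1 0/2/0 0/2/1 1/0/0}
PSO∖claimed = {0/2/0}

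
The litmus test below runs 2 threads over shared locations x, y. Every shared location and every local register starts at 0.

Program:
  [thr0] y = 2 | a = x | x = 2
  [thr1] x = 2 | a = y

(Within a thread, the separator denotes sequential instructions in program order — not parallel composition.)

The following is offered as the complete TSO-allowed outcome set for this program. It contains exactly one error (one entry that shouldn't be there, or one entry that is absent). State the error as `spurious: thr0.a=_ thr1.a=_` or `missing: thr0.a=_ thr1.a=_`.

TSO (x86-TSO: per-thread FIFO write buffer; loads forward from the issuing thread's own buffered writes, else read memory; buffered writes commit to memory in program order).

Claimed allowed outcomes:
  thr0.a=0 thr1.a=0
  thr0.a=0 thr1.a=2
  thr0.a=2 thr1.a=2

outcome vector order: (thr0.a,thr1.a)
[TSO] allowed = {00; 02; 20; 22}
TSO∖claimed = {20}

missing: thr0.a=2 thr1.a=0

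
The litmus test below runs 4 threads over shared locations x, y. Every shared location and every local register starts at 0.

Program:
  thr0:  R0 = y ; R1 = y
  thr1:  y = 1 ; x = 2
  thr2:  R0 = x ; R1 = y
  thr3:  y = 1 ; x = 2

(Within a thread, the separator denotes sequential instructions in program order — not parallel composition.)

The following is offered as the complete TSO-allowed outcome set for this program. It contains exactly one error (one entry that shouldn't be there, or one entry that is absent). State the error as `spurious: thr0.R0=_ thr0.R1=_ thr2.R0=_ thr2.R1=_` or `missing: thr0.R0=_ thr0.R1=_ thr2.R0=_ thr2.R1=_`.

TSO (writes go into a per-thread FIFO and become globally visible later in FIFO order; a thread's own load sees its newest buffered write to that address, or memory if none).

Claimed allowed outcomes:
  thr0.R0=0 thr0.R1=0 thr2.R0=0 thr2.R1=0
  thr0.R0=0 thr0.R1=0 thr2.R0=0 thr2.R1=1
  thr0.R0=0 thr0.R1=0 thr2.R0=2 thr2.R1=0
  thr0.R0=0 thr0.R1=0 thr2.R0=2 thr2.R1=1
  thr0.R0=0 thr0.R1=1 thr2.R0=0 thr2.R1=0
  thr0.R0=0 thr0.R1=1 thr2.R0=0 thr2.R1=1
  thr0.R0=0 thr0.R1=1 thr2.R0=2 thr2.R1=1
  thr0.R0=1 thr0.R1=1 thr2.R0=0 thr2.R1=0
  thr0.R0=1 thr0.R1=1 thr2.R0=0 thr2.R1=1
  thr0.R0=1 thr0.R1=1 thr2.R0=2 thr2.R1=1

outcome vector order: (thr0.R0,thr0.R1,thr2.R0,thr2.R1)
TSO: 9 outcomes — {(0,0,0,0) (0,0,0,1) (0,0,2,1) (0,1,0,0) (0,1,0,1) (0,1,2,1) (1,1,0,0) (1,1,0,1) (1,1,2,1)}
claimed∖TSO = {(0,0,2,0)}

spurious: thr0.R0=0 thr0.R1=0 thr2.R0=2 thr2.R1=0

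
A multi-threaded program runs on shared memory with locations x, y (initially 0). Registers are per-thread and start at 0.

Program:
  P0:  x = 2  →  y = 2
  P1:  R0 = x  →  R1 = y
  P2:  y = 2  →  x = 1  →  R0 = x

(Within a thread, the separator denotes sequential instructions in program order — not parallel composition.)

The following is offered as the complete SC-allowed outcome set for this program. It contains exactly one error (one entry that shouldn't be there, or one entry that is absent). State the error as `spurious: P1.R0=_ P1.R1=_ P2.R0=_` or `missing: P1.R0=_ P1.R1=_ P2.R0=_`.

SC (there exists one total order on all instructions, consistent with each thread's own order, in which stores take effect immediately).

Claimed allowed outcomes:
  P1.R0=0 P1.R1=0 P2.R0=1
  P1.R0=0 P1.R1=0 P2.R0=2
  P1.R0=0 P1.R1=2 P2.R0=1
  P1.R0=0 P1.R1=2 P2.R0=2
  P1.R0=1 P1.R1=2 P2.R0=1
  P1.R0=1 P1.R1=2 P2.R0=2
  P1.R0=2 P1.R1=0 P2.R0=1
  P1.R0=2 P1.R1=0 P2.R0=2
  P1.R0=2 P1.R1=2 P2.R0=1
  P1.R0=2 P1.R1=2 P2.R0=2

outcome vector order: (P1.R0,P1.R1,P2.R0)
SC: 9 outcomes — {<0 0 1>, <0 0 2>, <0 2 1>, <0 2 2>, <1 2 1>, <1 2 2>, <2 0 1>, <2 2 1>, <2 2 2>}
claimed∖SC = {<2 0 2>}

spurious: P1.R0=2 P1.R1=0 P2.R0=2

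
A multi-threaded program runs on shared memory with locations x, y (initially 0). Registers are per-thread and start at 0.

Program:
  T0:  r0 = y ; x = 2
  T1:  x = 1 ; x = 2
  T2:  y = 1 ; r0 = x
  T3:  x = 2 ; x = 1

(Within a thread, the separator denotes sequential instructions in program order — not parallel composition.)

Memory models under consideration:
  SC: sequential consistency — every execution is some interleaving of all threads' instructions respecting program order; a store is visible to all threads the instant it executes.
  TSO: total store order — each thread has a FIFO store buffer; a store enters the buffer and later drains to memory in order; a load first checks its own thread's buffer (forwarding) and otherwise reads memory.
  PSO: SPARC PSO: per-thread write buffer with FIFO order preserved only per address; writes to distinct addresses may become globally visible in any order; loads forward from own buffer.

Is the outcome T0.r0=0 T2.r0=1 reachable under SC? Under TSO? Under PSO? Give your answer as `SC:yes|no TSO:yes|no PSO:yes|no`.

outcome vector order: (T0.r0,T2.r0)
SC: 6 outcomes — {<0 0>; <0 1>; <0 2>; <1 0>; <1 1>; <1 2>}
TSO: 6 outcomes — {<0 0>; <0 1>; <0 2>; <1 0>; <1 1>; <1 2>}
PSO: 6 outcomes — {<0 0>; <0 1>; <0 2>; <1 0>; <1 1>; <1 2>}
target <0 1> ∈ {SC,TSO,PSO}

SC:yes TSO:yes PSO:yes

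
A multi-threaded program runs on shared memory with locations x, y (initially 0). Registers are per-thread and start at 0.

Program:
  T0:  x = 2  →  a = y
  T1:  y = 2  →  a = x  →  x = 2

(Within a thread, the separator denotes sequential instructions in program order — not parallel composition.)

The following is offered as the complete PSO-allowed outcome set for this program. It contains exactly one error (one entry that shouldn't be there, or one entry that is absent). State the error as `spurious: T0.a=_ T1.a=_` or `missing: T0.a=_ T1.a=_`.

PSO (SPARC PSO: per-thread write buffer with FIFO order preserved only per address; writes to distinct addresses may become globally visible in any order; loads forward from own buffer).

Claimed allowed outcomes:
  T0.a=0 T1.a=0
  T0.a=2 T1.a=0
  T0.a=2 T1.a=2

outcome vector order: (T0.a,T1.a)
PSO: 4 outcomes — {00, 02, 20, 22}
PSO∖claimed = {02}

missing: T0.a=0 T1.a=2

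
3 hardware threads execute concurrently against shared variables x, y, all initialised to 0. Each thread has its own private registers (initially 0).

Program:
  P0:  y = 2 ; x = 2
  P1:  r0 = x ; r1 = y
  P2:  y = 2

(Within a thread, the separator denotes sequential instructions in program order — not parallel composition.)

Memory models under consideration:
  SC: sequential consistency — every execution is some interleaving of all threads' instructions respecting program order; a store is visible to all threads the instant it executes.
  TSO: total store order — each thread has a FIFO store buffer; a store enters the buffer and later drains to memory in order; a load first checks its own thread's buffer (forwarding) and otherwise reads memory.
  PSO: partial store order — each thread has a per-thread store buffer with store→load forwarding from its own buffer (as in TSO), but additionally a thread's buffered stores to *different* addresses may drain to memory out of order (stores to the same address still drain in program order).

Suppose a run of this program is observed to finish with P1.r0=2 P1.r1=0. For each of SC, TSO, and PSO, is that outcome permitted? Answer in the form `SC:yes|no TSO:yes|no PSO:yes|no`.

SC:no TSO:no PSO:yes

outcome vector order: (P1.r0,P1.r1)
under SC → (0,0), (0,2), (2,2)
under TSO → (0,0), (0,2), (2,2)
under PSO → (0,0), (0,2), (2,0), (2,2)
target (2,0) ∈ {PSO}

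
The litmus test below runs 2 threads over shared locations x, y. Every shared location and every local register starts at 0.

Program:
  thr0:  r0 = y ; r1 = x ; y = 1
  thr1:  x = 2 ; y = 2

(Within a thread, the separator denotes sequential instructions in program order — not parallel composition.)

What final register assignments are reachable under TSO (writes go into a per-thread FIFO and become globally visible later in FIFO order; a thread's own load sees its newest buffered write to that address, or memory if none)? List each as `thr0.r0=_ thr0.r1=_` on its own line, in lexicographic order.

thr0.r0=0 thr0.r1=0
thr0.r0=0 thr0.r1=2
thr0.r0=2 thr0.r1=2

outcome vector order: (thr0.r0,thr0.r1)
|TSO outcomes| = 3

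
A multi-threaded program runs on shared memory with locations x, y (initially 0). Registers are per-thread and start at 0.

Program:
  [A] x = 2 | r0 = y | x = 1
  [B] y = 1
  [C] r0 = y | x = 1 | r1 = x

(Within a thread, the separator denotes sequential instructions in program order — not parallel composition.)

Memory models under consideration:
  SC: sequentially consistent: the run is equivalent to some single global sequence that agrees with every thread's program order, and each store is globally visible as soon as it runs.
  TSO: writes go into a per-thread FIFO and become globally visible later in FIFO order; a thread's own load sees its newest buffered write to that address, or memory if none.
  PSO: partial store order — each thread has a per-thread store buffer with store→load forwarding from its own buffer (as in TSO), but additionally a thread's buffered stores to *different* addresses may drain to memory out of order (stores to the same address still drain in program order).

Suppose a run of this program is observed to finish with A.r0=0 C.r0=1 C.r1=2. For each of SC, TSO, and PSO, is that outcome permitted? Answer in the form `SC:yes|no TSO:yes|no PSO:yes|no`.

outcome vector order: (A.r0,C.r0,C.r1)
[SC] allowed = {0/0/1 0/0/2 0/1/1 1/0/1 1/0/2 1/1/1 1/1/2}
[TSO] allowed = {0/0/1 0/0/2 0/1/1 0/1/2 1/0/1 1/0/2 1/1/1 1/1/2}
[PSO] allowed = {0/0/1 0/0/2 0/1/1 0/1/2 1/0/1 1/0/2 1/1/1 1/1/2}
target 0/1/2 ∈ {TSO,PSO}

SC:no TSO:yes PSO:yes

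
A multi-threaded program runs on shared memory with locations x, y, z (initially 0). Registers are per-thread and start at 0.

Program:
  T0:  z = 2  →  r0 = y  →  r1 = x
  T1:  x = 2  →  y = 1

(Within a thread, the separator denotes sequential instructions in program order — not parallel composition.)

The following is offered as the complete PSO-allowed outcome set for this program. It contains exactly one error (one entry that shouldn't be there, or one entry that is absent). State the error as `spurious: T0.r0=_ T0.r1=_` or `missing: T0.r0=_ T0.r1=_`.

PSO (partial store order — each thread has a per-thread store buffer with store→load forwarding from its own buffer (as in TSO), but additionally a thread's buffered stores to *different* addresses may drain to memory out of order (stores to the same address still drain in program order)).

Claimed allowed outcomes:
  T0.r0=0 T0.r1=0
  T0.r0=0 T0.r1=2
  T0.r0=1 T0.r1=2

outcome vector order: (T0.r0,T0.r1)
PSO (4): (0,0), (0,2), (1,0), (1,2)
PSO∖claimed = {(1,0)}

missing: T0.r0=1 T0.r1=0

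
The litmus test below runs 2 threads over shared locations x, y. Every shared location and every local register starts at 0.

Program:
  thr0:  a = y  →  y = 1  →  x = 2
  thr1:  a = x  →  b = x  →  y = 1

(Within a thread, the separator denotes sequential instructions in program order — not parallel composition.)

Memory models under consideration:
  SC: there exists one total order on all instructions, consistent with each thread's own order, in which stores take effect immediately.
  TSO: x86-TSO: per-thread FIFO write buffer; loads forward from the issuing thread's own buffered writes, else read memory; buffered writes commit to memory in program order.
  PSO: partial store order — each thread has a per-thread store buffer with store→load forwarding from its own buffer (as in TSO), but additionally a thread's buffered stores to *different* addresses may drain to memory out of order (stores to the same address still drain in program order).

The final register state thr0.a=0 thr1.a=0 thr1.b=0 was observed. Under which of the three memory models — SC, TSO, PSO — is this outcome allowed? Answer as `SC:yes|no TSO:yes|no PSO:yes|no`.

SC:yes TSO:yes PSO:yes

outcome vector order: (thr0.a,thr1.a,thr1.b)
[SC] allowed = {(0,0,0), (0,0,2), (0,2,2), (1,0,0)}
[TSO] allowed = {(0,0,0), (0,0,2), (0,2,2), (1,0,0)}
[PSO] allowed = {(0,0,0), (0,0,2), (0,2,2), (1,0,0)}
target (0,0,0) ∈ {SC,TSO,PSO}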